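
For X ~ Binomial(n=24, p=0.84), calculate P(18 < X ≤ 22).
0.740870

We have X ~ Binomial(n=24, p=0.84).

To find P(18 < X ≤ 22), we use:
P(18 < X ≤ 22) = P(X ≤ 22) - P(X ≤ 18)
                 = F(22) - F(18)
                 = 0.915147 - 0.174277
                 = 0.740870

So there's approximately a 74.1% chance that X falls in this range.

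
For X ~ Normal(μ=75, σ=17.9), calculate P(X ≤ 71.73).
0.427524

We have X ~ Normal(μ=75, σ=17.9).

The CDF gives us P(X ≤ k).

Using the CDF:
P(X ≤ 71.73) = 0.427524

This means there's approximately a 42.8% chance that X is at most 71.73.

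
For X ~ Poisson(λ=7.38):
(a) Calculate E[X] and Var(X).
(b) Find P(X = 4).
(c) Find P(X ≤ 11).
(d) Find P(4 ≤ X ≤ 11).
(a) E[X] = 7.3800, Var(X) = 7.3800
(b) P(X = 4) = 0.077076
(c) P(X ≤ 11) = 0.927585
(d) P(4 ≤ X ≤ 11) = 0.863601

We have X ~ Poisson(λ=7.38).

(a) Moments:
E[X] = 7.3800
Var(X) = 7.3800
σ = √Var(X) = 2.7166

(b) Point probability using PMF:
P(X = 4) = 0.077076

(c) Cumulative probability using CDF:
P(X ≤ 11) = F(11) = 0.927585

(d) Range probability:
P(4 ≤ X ≤ 11) = P(X ≤ 11) - P(X ≤ 3)
                   = F(11) - F(3)
                   = 0.927585 - 0.063984
                   = 0.863601

This means approximately 86.4% of outcomes fall in the interval [4, 11].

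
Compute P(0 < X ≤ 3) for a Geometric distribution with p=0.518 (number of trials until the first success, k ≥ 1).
0.888020

We have X ~ Geometric(p=0.518) (number of trials until the first success, k ≥ 1).

To find P(0 < X ≤ 3), we use:
P(0 < X ≤ 3) = P(X ≤ 3) - P(X ≤ 0)
                 = F(3) - F(0)
                 = 0.888020 - 0.000000
                 = 0.888020

So there's approximately a 88.8% chance that X falls in this range.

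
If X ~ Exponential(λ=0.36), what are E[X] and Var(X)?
E[X] = 2.7778, Var(X) = 7.7160

We have X ~ Exponential(λ=0.36).

For an Exponential distribution with λ=0.36:

Expected value:
E[X] = 2.7778

Variance:
Var(X) = 7.7160

Standard deviation:
σ = √Var(X) = 2.7778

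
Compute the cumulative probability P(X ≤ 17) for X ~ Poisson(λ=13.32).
0.872011

We have X ~ Poisson(λ=13.32).

The CDF gives us P(X ≤ k).

Using the CDF:
P(X ≤ 17) = 0.872011

This means there's approximately a 87.2% chance that X is at most 17.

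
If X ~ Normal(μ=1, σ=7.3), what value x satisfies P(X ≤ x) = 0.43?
-0.2875

We have X ~ Normal(μ=1, σ=7.3).

We want to find x such that P(X ≤ x) = 0.43.

This is the 43rd percentile, which means 43% of values fall below this point.

Using the inverse CDF (quantile function):
x = F⁻¹(0.43) = -0.2875

Verification: P(X ≤ -0.2875) = 0.43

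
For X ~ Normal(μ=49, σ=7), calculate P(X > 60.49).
0.050354

We have X ~ Normal(μ=49, σ=7).

P(X > 60.49) = 1 - P(X ≤ 60.49)
                = 1 - F(60.49)
                = 1 - 0.949646
                = 0.050354

So there's approximately a 5.0% chance that X exceeds 60.49.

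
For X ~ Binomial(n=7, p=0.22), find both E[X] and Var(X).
E[X] = 1.5400, Var(X) = 1.2012

We have X ~ Binomial(n=7, p=0.22).

For a Binomial distribution with n=7, p=0.22:

Expected value:
E[X] = 1.5400

Variance:
Var(X) = 1.2012

Standard deviation:
σ = √Var(X) = 1.0960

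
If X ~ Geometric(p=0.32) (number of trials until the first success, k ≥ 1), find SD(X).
2.5769

We have X ~ Geometric(p=0.32) (number of trials until the first success, k ≥ 1).

For a Geometric distribution with p=0.32 (number of trials until the first success, k ≥ 1):
σ = √Var(X) = 2.5769

The standard deviation is the square root of the variance.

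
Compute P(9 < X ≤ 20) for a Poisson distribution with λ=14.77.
0.848621

We have X ~ Poisson(λ=14.77).

To find P(9 < X ≤ 20), we use:
P(9 < X ≤ 20) = P(X ≤ 20) - P(X ≤ 9)
                 = F(20) - F(9)
                 = 0.926279 - 0.077658
                 = 0.848621

So there's approximately a 84.9% chance that X falls in this range.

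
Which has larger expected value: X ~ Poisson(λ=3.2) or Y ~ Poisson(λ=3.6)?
Y has larger mean (3.6000 > 3.2000)

Compute the expected value for each distribution:

X ~ Poisson(λ=3.2):
E[X] = 3.2000

Y ~ Poisson(λ=3.6):
E[Y] = 3.6000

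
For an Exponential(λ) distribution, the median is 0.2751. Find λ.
λ = 2.5196

For X ~ Exponential(λ), the CDF is F(x) = 1 - e^(-λx).
The median m satisfies F(m) = 0.5:
1 - e^(-λm) = 0.5
e^(-λm) = 0.5
λm = ln(2)
m = ln(2) / λ

Given m = 0.2751:
λ = ln(2) / 0.2751 = 0.693147 / 0.2751 = 2.5196

Verification: ln(2) / 2.5196 = 0.2751 ✓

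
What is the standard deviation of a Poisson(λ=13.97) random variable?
3.7376

We have X ~ Poisson(λ=13.97).

For a Poisson distribution with λ=13.97:
σ = √Var(X) = 3.7376

The standard deviation is the square root of the variance.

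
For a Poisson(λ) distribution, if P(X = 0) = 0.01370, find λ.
λ = 4.2904

For a Poisson(λ) distribution, the PMF at 0 is:
P(X = 0) = λ^0 e^(-λ) / 0! = e^(-λ)

Given P(X = 0) = 0.01370:
e^(-λ) = 0.01370
-λ = ln(0.01370)
λ = -ln(0.01370) = 4.2904

Verification: e^(-4.2904) = 0.01370 ✓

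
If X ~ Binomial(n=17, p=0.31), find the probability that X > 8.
0.049200

We have X ~ Binomial(n=17, p=0.31).

P(X > 8) = 1 - P(X ≤ 8)
                = 1 - F(8)
                = 1 - 0.950800
                = 0.049200

So there's approximately a 4.9% chance that X exceeds 8.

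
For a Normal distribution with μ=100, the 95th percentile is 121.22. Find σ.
σ = 12.9008

For X ~ Normal(μ, σ), the p-th percentile satisfies x = μ + z_p × σ,
where z_p = Φ⁻¹(p) is the standard normal quantile.

Step 1: z_{0.95} = Φ⁻¹(0.95) = 1.6449

Step 2: Solve for σ:
121.22 = 100 + 1.6449 × σ
σ = (121.22 - 100) / 1.6449
σ = 21.22 / 1.6449
σ = 12.9008

Verification: μ + z × σ = 100 + 1.6449 × 12.9008 = 121.22 ✓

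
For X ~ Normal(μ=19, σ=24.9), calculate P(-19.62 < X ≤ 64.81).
0.906648

We have X ~ Normal(μ=19, σ=24.9).

To find P(-19.62 < X ≤ 64.81), we use:
P(-19.62 < X ≤ 64.81) = P(X ≤ 64.81) - P(X ≤ -19.62)
                 = F(64.81) - F(-19.62)
                 = 0.967098 - 0.060450
                 = 0.906648

So there's approximately a 90.7% chance that X falls in this range.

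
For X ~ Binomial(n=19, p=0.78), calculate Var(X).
3.2604

We have X ~ Binomial(n=19, p=0.78).

For a Binomial distribution with n=19, p=0.78:
Var(X) = 3.2604

The variance measures the spread of the distribution around the mean.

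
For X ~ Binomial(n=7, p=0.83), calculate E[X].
5.8100

We have X ~ Binomial(n=7, p=0.83).

For a Binomial distribution with n=7, p=0.83:
E[X] = 5.8100

This is the expected (average) value of X.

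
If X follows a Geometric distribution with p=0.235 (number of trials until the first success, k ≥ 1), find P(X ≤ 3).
0.552303

We have X ~ Geometric(p=0.235) (number of trials until the first success, k ≥ 1).

The CDF gives us P(X ≤ k).

Using the CDF:
P(X ≤ 3) = 0.552303

This means there's approximately a 55.2% chance that X is at most 3.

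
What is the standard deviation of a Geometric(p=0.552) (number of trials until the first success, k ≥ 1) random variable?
1.2126

We have X ~ Geometric(p=0.552) (number of trials until the first success, k ≥ 1).

For a Geometric distribution with p=0.552 (number of trials until the first success, k ≥ 1):
σ = √Var(X) = 1.2126

The standard deviation is the square root of the variance.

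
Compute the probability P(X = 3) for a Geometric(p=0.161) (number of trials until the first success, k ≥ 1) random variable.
0.113331

We have X ~ Geometric(p=0.161) (number of trials until the first success, k ≥ 1).

For a Geometric distribution, the PMF gives us the probability of each outcome.

Using the PMF formula:
P(X = 3) = 0.113331

Rounded to 4 decimal places: 0.1133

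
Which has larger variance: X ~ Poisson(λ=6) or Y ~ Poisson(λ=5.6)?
X has larger variance (6.0000 > 5.6000)

Compute the variance for each distribution:

X ~ Poisson(λ=6):
Var(X) = 6.0000

Y ~ Poisson(λ=5.6):
Var(Y) = 5.6000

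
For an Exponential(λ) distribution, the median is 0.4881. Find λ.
λ = 1.4201

For X ~ Exponential(λ), the CDF is F(x) = 1 - e^(-λx).
The median m satisfies F(m) = 0.5:
1 - e^(-λm) = 0.5
e^(-λm) = 0.5
λm = ln(2)
m = ln(2) / λ

Given m = 0.4881:
λ = ln(2) / 0.4881 = 0.693147 / 0.4881 = 1.4201

Verification: ln(2) / 1.4201 = 0.4881 ✓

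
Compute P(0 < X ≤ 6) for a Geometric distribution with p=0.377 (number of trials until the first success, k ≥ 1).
0.941531

We have X ~ Geometric(p=0.377) (number of trials until the first success, k ≥ 1).

To find P(0 < X ≤ 6), we use:
P(0 < X ≤ 6) = P(X ≤ 6) - P(X ≤ 0)
                 = F(6) - F(0)
                 = 0.941531 - 0.000000
                 = 0.941531

So there's approximately a 94.2% chance that X falls in this range.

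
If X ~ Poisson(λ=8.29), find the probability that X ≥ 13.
0.078776

We have X ~ Poisson(λ=8.29).

For discrete distributions, P(X ≥ 13) = 1 - P(X ≤ 12).

P(X ≤ 12) = 0.921224
P(X ≥ 13) = 1 - 0.921224 = 0.078776

So there's approximately a 7.9% chance that X is at least 13.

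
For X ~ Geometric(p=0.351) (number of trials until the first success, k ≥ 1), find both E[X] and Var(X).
E[X] = 2.8490, Var(X) = 5.2678

We have X ~ Geometric(p=0.351) (number of trials until the first success, k ≥ 1).

For a Geometric distribution with p=0.351 (number of trials until the first success, k ≥ 1):

Expected value:
E[X] = 2.8490

Variance:
Var(X) = 5.2678

Standard deviation:
σ = √Var(X) = 2.2952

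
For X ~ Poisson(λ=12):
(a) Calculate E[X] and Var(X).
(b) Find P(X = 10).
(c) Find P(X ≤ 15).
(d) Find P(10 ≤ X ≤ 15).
(a) E[X] = 12.0000, Var(X) = 12.0000
(b) P(X = 10) = 0.104837
(c) P(X ≤ 15) = 0.844416
(d) P(10 ≤ X ≤ 15) = 0.602023

We have X ~ Poisson(λ=12).

(a) Moments:
E[X] = 12.0000
Var(X) = 12.0000
σ = √Var(X) = 3.4641

(b) Point probability using PMF:
P(X = 10) = 0.104837

(c) Cumulative probability using CDF:
P(X ≤ 15) = F(15) = 0.844416

(d) Range probability:
P(10 ≤ X ≤ 15) = P(X ≤ 15) - P(X ≤ 9)
                   = F(15) - F(9)
                   = 0.844416 - 0.242392
                   = 0.602023

This means approximately 60.2% of outcomes fall in the interval [10, 15].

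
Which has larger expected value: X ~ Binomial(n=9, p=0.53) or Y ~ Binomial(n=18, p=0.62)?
Y has larger mean (11.1600 > 4.7700)

Compute the expected value for each distribution:

X ~ Binomial(n=9, p=0.53):
E[X] = 4.7700

Y ~ Binomial(n=18, p=0.62):
E[Y] = 11.1600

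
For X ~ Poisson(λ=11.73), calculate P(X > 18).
0.030973

We have X ~ Poisson(λ=11.73).

P(X > 18) = 1 - P(X ≤ 18)
                = 1 - F(18)
                = 1 - 0.969027
                = 0.030973

So there's approximately a 3.1% chance that X exceeds 18.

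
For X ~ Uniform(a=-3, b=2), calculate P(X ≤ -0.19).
0.562000

We have X ~ Uniform(a=-3, b=2).

The CDF gives us P(X ≤ k).

Using the CDF:
P(X ≤ -0.19) = 0.562000

This means there's approximately a 56.2% chance that X is at most -0.19.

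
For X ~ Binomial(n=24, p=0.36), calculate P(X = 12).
0.060509

We have X ~ Binomial(n=24, p=0.36).

For a Binomial distribution, the PMF gives us the probability of each outcome.

Using the PMF formula:
P(X = 12) = 0.060509

Rounded to 4 decimal places: 0.0605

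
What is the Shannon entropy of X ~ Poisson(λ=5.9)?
2.2906 nats

We have X ~ Poisson(λ=5.9).

The Shannon entropy measures the uncertainty or information content of the distribution.

For a Poisson distribution with λ=5.9:
H(X) = 2.2906 nats

(In bits, this would be 3.3046 bits.)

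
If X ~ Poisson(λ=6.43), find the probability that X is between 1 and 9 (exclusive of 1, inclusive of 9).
0.871329

We have X ~ Poisson(λ=6.43).

To find P(1 < X ≤ 9), we use:
P(1 < X ≤ 9) = P(X ≤ 9) - P(X ≤ 1)
                 = F(9) - F(1)
                 = 0.883310 - 0.011981
                 = 0.871329

So there's approximately a 87.1% chance that X falls in this range.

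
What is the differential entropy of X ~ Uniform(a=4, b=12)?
2.0794 nats

We have X ~ Uniform(a=4, b=12).

The differential entropy measures the uncertainty or information content of the distribution.

For a Uniform distribution with a=4, b=12:
h(X) = 2.0794 nats

(In bits, this would be 3.0000 bits.)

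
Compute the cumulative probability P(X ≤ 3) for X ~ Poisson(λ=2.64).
0.727273

We have X ~ Poisson(λ=2.64).

The CDF gives us P(X ≤ k).

Using the CDF:
P(X ≤ 3) = 0.727273

This means there's approximately a 72.7% chance that X is at most 3.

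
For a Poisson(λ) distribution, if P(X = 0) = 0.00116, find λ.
λ = 6.7593

For a Poisson(λ) distribution, the PMF at 0 is:
P(X = 0) = λ^0 e^(-λ) / 0! = e^(-λ)

Given P(X = 0) = 0.00116:
e^(-λ) = 0.00116
-λ = ln(0.00116)
λ = -ln(0.00116) = 6.7593

Verification: e^(-6.7593) = 0.00116 ✓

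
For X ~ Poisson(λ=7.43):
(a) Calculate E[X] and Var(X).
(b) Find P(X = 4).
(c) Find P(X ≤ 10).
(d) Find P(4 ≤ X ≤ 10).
(a) E[X] = 7.4300, Var(X) = 7.4300
(b) P(X = 4) = 0.075324
(c) P(X ≤ 10) = 0.868176
(d) P(4 ≤ X ≤ 10) = 0.806250

We have X ~ Poisson(λ=7.43).

(a) Moments:
E[X] = 7.4300
Var(X) = 7.4300
σ = √Var(X) = 2.7258

(b) Point probability using PMF:
P(X = 4) = 0.075324

(c) Cumulative probability using CDF:
P(X ≤ 10) = F(10) = 0.868176

(d) Range probability:
P(4 ≤ X ≤ 10) = P(X ≤ 10) - P(X ≤ 3)
                   = F(10) - F(3)
                   = 0.868176 - 0.061926
                   = 0.806250

This means approximately 80.6% of outcomes fall in the interval [4, 10].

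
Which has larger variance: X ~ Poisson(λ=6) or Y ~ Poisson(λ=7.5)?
Y has larger variance (7.5000 > 6.0000)

Compute the variance for each distribution:

X ~ Poisson(λ=6):
Var(X) = 6.0000

Y ~ Poisson(λ=7.5):
Var(Y) = 7.5000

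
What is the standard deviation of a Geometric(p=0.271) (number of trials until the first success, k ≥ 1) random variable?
3.1506

We have X ~ Geometric(p=0.271) (number of trials until the first success, k ≥ 1).

For a Geometric distribution with p=0.271 (number of trials until the first success, k ≥ 1):
σ = √Var(X) = 3.1506

The standard deviation is the square root of the variance.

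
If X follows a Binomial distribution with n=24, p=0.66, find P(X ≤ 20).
0.983044

We have X ~ Binomial(n=24, p=0.66).

The CDF gives us P(X ≤ k).

Using the CDF:
P(X ≤ 20) = 0.983044

This means there's approximately a 98.3% chance that X is at most 20.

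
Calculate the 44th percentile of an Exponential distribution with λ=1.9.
0.3052

We have X ~ Exponential(λ=1.9).

We want to find x such that P(X ≤ x) = 0.44.

This is the 44th percentile, which means 44% of values fall below this point.

Using the inverse CDF (quantile function):
x = F⁻¹(0.44) = 0.3052

Verification: P(X ≤ 0.3052) = 0.44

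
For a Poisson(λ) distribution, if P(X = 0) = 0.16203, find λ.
λ = 1.8200

For a Poisson(λ) distribution, the PMF at 0 is:
P(X = 0) = λ^0 e^(-λ) / 0! = e^(-λ)

Given P(X = 0) = 0.16203:
e^(-λ) = 0.16203
-λ = ln(0.16203)
λ = -ln(0.16203) = 1.8200

Verification: e^(-1.8200) = 0.16203 ✓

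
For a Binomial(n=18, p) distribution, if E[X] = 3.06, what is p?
p = 0.17

For a Binomial(n, p) distribution:
E[X] = n × p

Given n = 18 and E[X] = 3.06:
3.06 = 18 × p
p = 3.06 / 18 = 0.17

Verification: Binomial(18, 0.17) has E[X] = 3.06 ✓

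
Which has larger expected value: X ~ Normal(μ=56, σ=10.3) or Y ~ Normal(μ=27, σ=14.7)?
X has larger mean (56.0000 > 27.0000)

Compute the expected value for each distribution:

X ~ Normal(μ=56, σ=10.3):
E[X] = 56.0000

Y ~ Normal(μ=27, σ=14.7):
E[Y] = 27.0000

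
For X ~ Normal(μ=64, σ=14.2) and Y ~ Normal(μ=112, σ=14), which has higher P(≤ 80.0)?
X has higher probability (P(X ≤ 80.0) = 0.8701 > P(Y ≤ 80.0) = 0.0111)

Compute P(≤ 80.0) for each distribution:

X ~ Normal(μ=64, σ=14.2):
P(X ≤ 80.0) = 0.8701

Y ~ Normal(μ=112, σ=14):
P(Y ≤ 80.0) = 0.0111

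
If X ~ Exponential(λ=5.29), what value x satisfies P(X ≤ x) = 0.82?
0.3242

We have X ~ Exponential(λ=5.29).

We want to find x such that P(X ≤ x) = 0.82.

This is the 82nd percentile, which means 82% of values fall below this point.

Using the inverse CDF (quantile function):
x = F⁻¹(0.82) = 0.3242

Verification: P(X ≤ 0.3242) = 0.82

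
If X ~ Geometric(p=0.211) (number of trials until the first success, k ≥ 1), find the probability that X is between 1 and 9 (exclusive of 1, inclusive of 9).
0.670507

We have X ~ Geometric(p=0.211) (number of trials until the first success, k ≥ 1).

To find P(1 < X ≤ 9), we use:
P(1 < X ≤ 9) = P(X ≤ 9) - P(X ≤ 1)
                 = F(9) - F(1)
                 = 0.881507 - 0.211000
                 = 0.670507

So there's approximately a 67.1% chance that X falls in this range.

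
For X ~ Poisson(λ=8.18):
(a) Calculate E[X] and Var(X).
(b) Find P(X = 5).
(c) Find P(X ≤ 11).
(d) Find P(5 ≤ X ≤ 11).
(a) E[X] = 8.1800, Var(X) = 8.1800
(b) P(X = 5) = 0.085518
(c) P(X ≤ 11) = 0.874646
(d) P(5 ≤ X ≤ 11) = 0.784865

We have X ~ Poisson(λ=8.18).

(a) Moments:
E[X] = 8.1800
Var(X) = 8.1800
σ = √Var(X) = 2.8601

(b) Point probability using PMF:
P(X = 5) = 0.085518

(c) Cumulative probability using CDF:
P(X ≤ 11) = F(11) = 0.874646

(d) Range probability:
P(5 ≤ X ≤ 11) = P(X ≤ 11) - P(X ≤ 4)
                   = F(11) - F(4)
                   = 0.874646 - 0.089780
                   = 0.784865

This means approximately 78.5% of outcomes fall in the interval [5, 11].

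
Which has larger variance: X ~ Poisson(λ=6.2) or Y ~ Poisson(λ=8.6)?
Y has larger variance (8.6000 > 6.2000)

Compute the variance for each distribution:

X ~ Poisson(λ=6.2):
Var(X) = 6.2000

Y ~ Poisson(λ=8.6):
Var(Y) = 8.6000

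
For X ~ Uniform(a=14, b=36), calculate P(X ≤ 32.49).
0.840455

We have X ~ Uniform(a=14, b=36).

The CDF gives us P(X ≤ k).

Using the CDF:
P(X ≤ 32.49) = 0.840455

This means there's approximately a 84.0% chance that X is at most 32.49.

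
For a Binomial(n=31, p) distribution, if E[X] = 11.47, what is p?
p = 0.37

For a Binomial(n, p) distribution:
E[X] = n × p

Given n = 31 and E[X] = 11.47:
11.47 = 31 × p
p = 11.47 / 31 = 0.37

Verification: Binomial(31, 0.37) has E[X] = 11.47 ✓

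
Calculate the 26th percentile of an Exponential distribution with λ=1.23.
0.2448

We have X ~ Exponential(λ=1.23).

We want to find x such that P(X ≤ x) = 0.26.

This is the 26th percentile, which means 26% of values fall below this point.

Using the inverse CDF (quantile function):
x = F⁻¹(0.26) = 0.2448

Verification: P(X ≤ 0.2448) = 0.26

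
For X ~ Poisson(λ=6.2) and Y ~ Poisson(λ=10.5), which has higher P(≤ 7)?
X has higher probability (P(X ≤ 7) = 0.7160 > P(Y ≤ 7) = 0.1785)

Compute P(≤ 7) for each distribution:

X ~ Poisson(λ=6.2):
P(X ≤ 7) = 0.7160

Y ~ Poisson(λ=10.5):
P(Y ≤ 7) = 0.1785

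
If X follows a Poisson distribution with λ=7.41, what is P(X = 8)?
0.136428

We have X ~ Poisson(λ=7.41).

For a Poisson distribution, the PMF gives us the probability of each outcome.

Using the PMF formula:
P(X = 8) = 0.136428

Rounded to 4 decimal places: 0.1364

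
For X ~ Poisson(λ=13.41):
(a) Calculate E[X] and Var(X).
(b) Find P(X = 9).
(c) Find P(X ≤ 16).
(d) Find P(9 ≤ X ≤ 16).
(a) E[X] = 13.4100, Var(X) = 13.4100
(b) P(X = 9) = 0.057970
(c) P(X ≤ 16) = 0.804663
(d) P(9 ≤ X ≤ 16) = 0.722229

We have X ~ Poisson(λ=13.41).

(a) Moments:
E[X] = 13.4100
Var(X) = 13.4100
σ = √Var(X) = 3.6620

(b) Point probability using PMF:
P(X = 9) = 0.057970

(c) Cumulative probability using CDF:
P(X ≤ 16) = F(16) = 0.804663

(d) Range probability:
P(9 ≤ X ≤ 16) = P(X ≤ 16) - P(X ≤ 8)
                   = F(16) - F(8)
                   = 0.804663 - 0.082434
                   = 0.722229

This means approximately 72.2% of outcomes fall in the interval [9, 16].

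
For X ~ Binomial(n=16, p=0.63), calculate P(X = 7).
0.058563

We have X ~ Binomial(n=16, p=0.63).

For a Binomial distribution, the PMF gives us the probability of each outcome.

Using the PMF formula:
P(X = 7) = 0.058563

Rounded to 4 decimal places: 0.0586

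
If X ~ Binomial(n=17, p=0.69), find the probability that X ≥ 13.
0.354692

We have X ~ Binomial(n=17, p=0.69).

For discrete distributions, P(X ≥ 13) = 1 - P(X ≤ 12).

P(X ≤ 12) = 0.645308
P(X ≥ 13) = 1 - 0.645308 = 0.354692

So there's approximately a 35.5% chance that X is at least 13.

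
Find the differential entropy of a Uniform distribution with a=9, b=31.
3.0910 nats

We have X ~ Uniform(a=9, b=31).

The differential entropy measures the uncertainty or information content of the distribution.

For a Uniform distribution with a=9, b=31:
h(X) = 3.0910 nats

(In bits, this would be 4.4594 bits.)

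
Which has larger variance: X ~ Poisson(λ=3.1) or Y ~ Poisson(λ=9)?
Y has larger variance (9.0000 > 3.1000)

Compute the variance for each distribution:

X ~ Poisson(λ=3.1):
Var(X) = 3.1000

Y ~ Poisson(λ=9):
Var(Y) = 9.0000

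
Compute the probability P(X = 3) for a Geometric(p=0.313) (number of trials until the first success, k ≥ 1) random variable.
0.147726

We have X ~ Geometric(p=0.313) (number of trials until the first success, k ≥ 1).

For a Geometric distribution, the PMF gives us the probability of each outcome.

Using the PMF formula:
P(X = 3) = 0.147726

Rounded to 4 decimal places: 0.1477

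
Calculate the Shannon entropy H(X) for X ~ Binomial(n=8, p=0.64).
1.7169 nats

We have X ~ Binomial(n=8, p=0.64).

The Shannon entropy measures the uncertainty or information content of the distribution.

For a Binomial distribution with n=8, p=0.64:
H(X) = 1.7169 nats

(In bits, this would be 2.4769 bits.)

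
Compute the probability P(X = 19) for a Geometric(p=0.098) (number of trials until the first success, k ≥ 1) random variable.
0.015309

We have X ~ Geometric(p=0.098) (number of trials until the first success, k ≥ 1).

For a Geometric distribution, the PMF gives us the probability of each outcome.

Using the PMF formula:
P(X = 19) = 0.015309

Rounded to 4 decimal places: 0.0153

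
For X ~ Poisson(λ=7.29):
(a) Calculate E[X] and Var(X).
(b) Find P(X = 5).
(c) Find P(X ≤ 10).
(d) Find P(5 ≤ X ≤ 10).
(a) E[X] = 7.2900, Var(X) = 7.2900
(b) P(X = 5) = 0.117071
(c) P(X ≤ 10) = 0.879623
(d) P(5 ≤ X ≤ 10) = 0.731482

We have X ~ Poisson(λ=7.29).

(a) Moments:
E[X] = 7.2900
Var(X) = 7.2900
σ = √Var(X) = 2.7000

(b) Point probability using PMF:
P(X = 5) = 0.117071

(c) Cumulative probability using CDF:
P(X ≤ 10) = F(10) = 0.879623

(d) Range probability:
P(5 ≤ X ≤ 10) = P(X ≤ 10) - P(X ≤ 4)
                   = F(10) - F(4)
                   = 0.879623 - 0.148141
                   = 0.731482

This means approximately 73.1% of outcomes fall in the interval [5, 10].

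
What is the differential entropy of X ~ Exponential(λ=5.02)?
-0.6134 nats

We have X ~ Exponential(λ=5.02).

The differential entropy measures the uncertainty or information content of the distribution.

For an Exponential distribution with λ=5.02:
h(X) = -0.6134 nats

(In bits, this would be -0.8850 bits.)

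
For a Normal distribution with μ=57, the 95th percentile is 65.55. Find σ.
σ = 5.1980

For X ~ Normal(μ, σ), the p-th percentile satisfies x = μ + z_p × σ,
where z_p = Φ⁻¹(p) is the standard normal quantile.

Step 1: z_{0.95} = Φ⁻¹(0.95) = 1.6449

Step 2: Solve for σ:
65.55 = 57 + 1.6449 × σ
σ = (65.55 - 57) / 1.6449
σ = 8.55 / 1.6449
σ = 5.1980

Verification: μ + z × σ = 57 + 1.6449 × 5.1980 = 65.55 ✓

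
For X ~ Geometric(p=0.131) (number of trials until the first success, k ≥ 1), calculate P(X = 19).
0.010462

We have X ~ Geometric(p=0.131) (number of trials until the first success, k ≥ 1).

For a Geometric distribution, the PMF gives us the probability of each outcome.

Using the PMF formula:
P(X = 19) = 0.010462

Rounded to 4 decimal places: 0.0105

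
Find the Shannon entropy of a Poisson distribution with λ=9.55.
2.5379 nats

We have X ~ Poisson(λ=9.55).

The Shannon entropy measures the uncertainty or information content of the distribution.

For a Poisson distribution with λ=9.55:
H(X) = 2.5379 nats

(In bits, this would be 3.6615 bits.)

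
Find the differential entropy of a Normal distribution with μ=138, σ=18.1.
4.3149 nats

We have X ~ Normal(μ=138, σ=18.1).

The differential entropy measures the uncertainty or information content of the distribution.

For a Normal distribution with μ=138, σ=18.1:
h(X) = 4.3149 nats

(In bits, this would be 6.2250 bits.)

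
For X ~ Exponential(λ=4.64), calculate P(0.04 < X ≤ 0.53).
0.745102

We have X ~ Exponential(λ=4.64).

To find P(0.04 < X ≤ 0.53), we use:
P(0.04 < X ≤ 0.53) = P(X ≤ 0.53) - P(X ≤ 0.04)
                 = F(0.53) - F(0.04)
                 = 0.914497 - 0.169394
                 = 0.745102

So there's approximately a 74.5% chance that X falls in this range.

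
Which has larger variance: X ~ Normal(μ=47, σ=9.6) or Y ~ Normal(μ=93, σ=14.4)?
Y has larger variance (207.3600 > 92.1600)

Compute the variance for each distribution:

X ~ Normal(μ=47, σ=9.6):
Var(X) = 92.1600

Y ~ Normal(μ=93, σ=14.4):
Var(Y) = 207.3600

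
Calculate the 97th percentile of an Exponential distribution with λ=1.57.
2.2335

We have X ~ Exponential(λ=1.57).

We want to find x such that P(X ≤ x) = 0.97.

This is the 97th percentile, which means 97% of values fall below this point.

Using the inverse CDF (quantile function):
x = F⁻¹(0.97) = 2.2335

Verification: P(X ≤ 2.2335) = 0.97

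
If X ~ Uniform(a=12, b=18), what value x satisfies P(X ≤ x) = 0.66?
15.9600

We have X ~ Uniform(a=12, b=18).

We want to find x such that P(X ≤ x) = 0.66.

This is the 66th percentile, which means 66% of values fall below this point.

Using the inverse CDF (quantile function):
x = F⁻¹(0.66) = 15.9600

Verification: P(X ≤ 15.9600) = 0.66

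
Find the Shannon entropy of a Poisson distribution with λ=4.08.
2.0972 nats

We have X ~ Poisson(λ=4.08).

The Shannon entropy measures the uncertainty or information content of the distribution.

For a Poisson distribution with λ=4.08:
H(X) = 2.0972 nats

(In bits, this would be 3.0256 bits.)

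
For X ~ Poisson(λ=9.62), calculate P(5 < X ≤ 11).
0.656173

We have X ~ Poisson(λ=9.62).

To find P(5 < X ≤ 11), we use:
P(5 < X ≤ 11) = P(X ≤ 11) - P(X ≤ 5)
                 = F(11) - F(5)
                 = 0.739072 - 0.082899
                 = 0.656173

So there's approximately a 65.6% chance that X falls in this range.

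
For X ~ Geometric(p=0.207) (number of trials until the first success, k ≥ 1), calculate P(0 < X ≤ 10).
0.901660

We have X ~ Geometric(p=0.207) (number of trials until the first success, k ≥ 1).

To find P(0 < X ≤ 10), we use:
P(0 < X ≤ 10) = P(X ≤ 10) - P(X ≤ 0)
                 = F(10) - F(0)
                 = 0.901660 - 0.000000
                 = 0.901660

So there's approximately a 90.2% chance that X falls in this range.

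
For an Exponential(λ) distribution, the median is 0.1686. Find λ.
λ = 4.1112

For X ~ Exponential(λ), the CDF is F(x) = 1 - e^(-λx).
The median m satisfies F(m) = 0.5:
1 - e^(-λm) = 0.5
e^(-λm) = 0.5
λm = ln(2)
m = ln(2) / λ

Given m = 0.1686:
λ = ln(2) / 0.1686 = 0.693147 / 0.1686 = 4.1112

Verification: ln(2) / 4.1112 = 0.1686 ✓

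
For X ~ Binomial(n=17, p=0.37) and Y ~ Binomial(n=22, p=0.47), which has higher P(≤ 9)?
X has higher probability (P(X ≤ 9) = 0.9443 > P(Y ≤ 9) = 0.3618)

Compute P(≤ 9) for each distribution:

X ~ Binomial(n=17, p=0.37):
P(X ≤ 9) = 0.9443

Y ~ Binomial(n=22, p=0.47):
P(Y ≤ 9) = 0.3618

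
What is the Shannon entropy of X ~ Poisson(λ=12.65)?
2.6809 nats

We have X ~ Poisson(λ=12.65).

The Shannon entropy measures the uncertainty or information content of the distribution.

For a Poisson distribution with λ=12.65:
H(X) = 2.6809 nats

(In bits, this would be 3.8677 bits.)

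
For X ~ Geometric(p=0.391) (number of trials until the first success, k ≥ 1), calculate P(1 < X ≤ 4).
0.471447

We have X ~ Geometric(p=0.391) (number of trials until the first success, k ≥ 1).

To find P(1 < X ≤ 4), we use:
P(1 < X ≤ 4) = P(X ≤ 4) - P(X ≤ 1)
                 = F(4) - F(1)
                 = 0.862447 - 0.391000
                 = 0.471447

So there's approximately a 47.1% chance that X falls in this range.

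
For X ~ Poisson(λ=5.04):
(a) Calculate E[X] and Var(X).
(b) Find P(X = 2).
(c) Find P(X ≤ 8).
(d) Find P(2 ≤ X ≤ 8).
(a) E[X] = 5.0400, Var(X) = 5.0400
(b) P(X = 2) = 0.082222
(c) P(X ≤ 8) = 0.929264
(d) P(2 ≤ X ≤ 8) = 0.890162

We have X ~ Poisson(λ=5.04).

(a) Moments:
E[X] = 5.0400
Var(X) = 5.0400
σ = √Var(X) = 2.2450

(b) Point probability using PMF:
P(X = 2) = 0.082222

(c) Cumulative probability using CDF:
P(X ≤ 8) = F(8) = 0.929264

(d) Range probability:
P(2 ≤ X ≤ 8) = P(X ≤ 8) - P(X ≤ 1)
                   = F(8) - F(1)
                   = 0.929264 - 0.039101
                   = 0.890162

This means approximately 89.0% of outcomes fall in the interval [2, 8].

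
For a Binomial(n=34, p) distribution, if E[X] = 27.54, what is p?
p = 0.81

For a Binomial(n, p) distribution:
E[X] = n × p

Given n = 34 and E[X] = 27.54:
27.54 = 34 × p
p = 27.54 / 34 = 0.81

Verification: Binomial(34, 0.81) has E[X] = 27.54 ✓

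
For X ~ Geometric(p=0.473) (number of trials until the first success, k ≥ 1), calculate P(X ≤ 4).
0.922867

We have X ~ Geometric(p=0.473) (number of trials until the first success, k ≥ 1).

The CDF gives us P(X ≤ k).

Using the CDF:
P(X ≤ 4) = 0.922867

This means there's approximately a 92.3% chance that X is at most 4.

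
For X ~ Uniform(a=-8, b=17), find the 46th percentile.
3.5000

We have X ~ Uniform(a=-8, b=17).

We want to find x such that P(X ≤ x) = 0.46.

This is the 46th percentile, which means 46% of values fall below this point.

Using the inverse CDF (quantile function):
x = F⁻¹(0.46) = 3.5000

Verification: P(X ≤ 3.5000) = 0.46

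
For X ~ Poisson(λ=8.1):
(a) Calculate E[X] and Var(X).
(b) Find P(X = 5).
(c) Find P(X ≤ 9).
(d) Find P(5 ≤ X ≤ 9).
(a) E[X] = 8.1000, Var(X) = 8.1000
(b) P(X = 5) = 0.088198
(c) P(X ≤ 9) = 0.704142
(d) P(5 ≤ X ≤ 9) = 0.610093

We have X ~ Poisson(λ=8.1).

(a) Moments:
E[X] = 8.1000
Var(X) = 8.1000
σ = √Var(X) = 2.8460

(b) Point probability using PMF:
P(X = 5) = 0.088198

(c) Cumulative probability using CDF:
P(X ≤ 9) = F(9) = 0.704142

(d) Range probability:
P(5 ≤ X ≤ 9) = P(X ≤ 9) - P(X ≤ 4)
                   = F(9) - F(4)
                   = 0.704142 - 0.094049
                   = 0.610093

This means approximately 61.0% of outcomes fall in the interval [5, 9].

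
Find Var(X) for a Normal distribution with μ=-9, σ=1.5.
2.2500

We have X ~ Normal(μ=-9, σ=1.5).

For a Normal distribution with μ=-9, σ=1.5:
Var(X) = 2.2500

The variance measures the spread of the distribution around the mean.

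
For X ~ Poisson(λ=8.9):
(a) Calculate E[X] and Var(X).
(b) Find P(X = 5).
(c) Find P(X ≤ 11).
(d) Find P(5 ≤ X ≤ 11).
(a) E[X] = 8.9000, Var(X) = 8.9000
(b) P(X = 5) = 0.063467
(c) P(X ≤ 11) = 0.812601
(d) P(5 ≤ X ≤ 11) = 0.754169

We have X ~ Poisson(λ=8.9).

(a) Moments:
E[X] = 8.9000
Var(X) = 8.9000
σ = √Var(X) = 2.9833

(b) Point probability using PMF:
P(X = 5) = 0.063467

(c) Cumulative probability using CDF:
P(X ≤ 11) = F(11) = 0.812601

(d) Range probability:
P(5 ≤ X ≤ 11) = P(X ≤ 11) - P(X ≤ 4)
                   = F(11) - F(4)
                   = 0.812601 - 0.058433
                   = 0.754169

This means approximately 75.4% of outcomes fall in the interval [5, 11].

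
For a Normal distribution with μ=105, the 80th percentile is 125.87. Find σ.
σ = 24.7974

For X ~ Normal(μ, σ), the p-th percentile satisfies x = μ + z_p × σ,
where z_p = Φ⁻¹(p) is the standard normal quantile.

Step 1: z_{0.8} = Φ⁻¹(0.8) = 0.8416

Step 2: Solve for σ:
125.87 = 105 + 0.8416 × σ
σ = (125.87 - 105) / 0.8416
σ = 20.87 / 0.8416
σ = 24.7974

Verification: μ + z × σ = 105 + 0.8416 × 24.7974 = 125.87 ✓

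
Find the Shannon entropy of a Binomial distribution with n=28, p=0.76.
2.2292 nats

We have X ~ Binomial(n=28, p=0.76).

The Shannon entropy measures the uncertainty or information content of the distribution.

For a Binomial distribution with n=28, p=0.76:
H(X) = 2.2292 nats

(In bits, this would be 3.2160 bits.)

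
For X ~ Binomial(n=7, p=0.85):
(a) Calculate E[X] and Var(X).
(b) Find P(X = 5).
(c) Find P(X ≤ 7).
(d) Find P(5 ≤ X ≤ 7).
(a) E[X] = 5.9500, Var(X) = 0.8925
(b) P(X = 5) = 0.209651
(c) P(X ≤ 7) = 1.000000
(d) P(5 ≤ X ≤ 7) = 0.926235

We have X ~ Binomial(n=7, p=0.85).

(a) Moments:
E[X] = 5.9500
Var(X) = 0.8925
σ = √Var(X) = 0.9447

(b) Point probability using PMF:
P(X = 5) = 0.209651

(c) Cumulative probability using CDF:
P(X ≤ 7) = F(7) = 1.000000

(d) Range probability:
P(5 ≤ X ≤ 7) = P(X ≤ 7) - P(X ≤ 4)
                   = F(7) - F(4)
                   = 1.000000 - 0.073765
                   = 0.926235

This means approximately 92.6% of outcomes fall in the interval [5, 7].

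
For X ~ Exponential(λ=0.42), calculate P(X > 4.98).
0.123489

We have X ~ Exponential(λ=0.42).

P(X > 4.98) = 1 - P(X ≤ 4.98)
                = 1 - F(4.98)
                = 1 - 0.876511
                = 0.123489

So there's approximately a 12.3% chance that X exceeds 4.98.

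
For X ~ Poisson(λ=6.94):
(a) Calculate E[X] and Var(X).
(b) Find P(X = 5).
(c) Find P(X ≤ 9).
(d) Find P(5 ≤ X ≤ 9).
(a) E[X] = 6.9400, Var(X) = 6.9400
(b) P(X = 5) = 0.129901
(c) P(X ≤ 9) = 0.836528
(d) P(5 ≤ X ≤ 9) = 0.657992

We have X ~ Poisson(λ=6.94).

(a) Moments:
E[X] = 6.9400
Var(X) = 6.9400
σ = √Var(X) = 2.6344

(b) Point probability using PMF:
P(X = 5) = 0.129901

(c) Cumulative probability using CDF:
P(X ≤ 9) = F(9) = 0.836528

(d) Range probability:
P(5 ≤ X ≤ 9) = P(X ≤ 9) - P(X ≤ 4)
                   = F(9) - F(4)
                   = 0.836528 - 0.178536
                   = 0.657992

This means approximately 65.8% of outcomes fall in the interval [5, 9].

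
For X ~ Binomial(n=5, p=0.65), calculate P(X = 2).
0.181147

We have X ~ Binomial(n=5, p=0.65).

For a Binomial distribution, the PMF gives us the probability of each outcome.

Using the PMF formula:
P(X = 2) = 0.181147

Rounded to 4 decimal places: 0.1811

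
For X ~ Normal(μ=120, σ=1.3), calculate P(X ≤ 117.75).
0.041746

We have X ~ Normal(μ=120, σ=1.3).

The CDF gives us P(X ≤ k).

Using the CDF:
P(X ≤ 117.75) = 0.041746

This means there's approximately a 4.2% chance that X is at most 117.75.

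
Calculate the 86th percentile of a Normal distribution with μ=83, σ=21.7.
106.4429

We have X ~ Normal(μ=83, σ=21.7).

We want to find x such that P(X ≤ x) = 0.86.

This is the 86th percentile, which means 86% of values fall below this point.

Using the inverse CDF (quantile function):
x = F⁻¹(0.86) = 106.4429

Verification: P(X ≤ 106.4429) = 0.86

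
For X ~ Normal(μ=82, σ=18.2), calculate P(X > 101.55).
0.141372

We have X ~ Normal(μ=82, σ=18.2).

P(X > 101.55) = 1 - P(X ≤ 101.55)
                = 1 - F(101.55)
                = 1 - 0.858628
                = 0.141372

So there's approximately a 14.1% chance that X exceeds 101.55.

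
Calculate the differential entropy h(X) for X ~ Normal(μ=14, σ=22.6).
4.5369 nats

We have X ~ Normal(μ=14, σ=22.6).

The differential entropy measures the uncertainty or information content of the distribution.

For a Normal distribution with μ=14, σ=22.6:
h(X) = 4.5369 nats

(In bits, this would be 6.5453 bits.)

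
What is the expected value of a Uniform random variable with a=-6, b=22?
8.0000

We have X ~ Uniform(a=-6, b=22).

For a Uniform distribution with a=-6, b=22:
E[X] = 8.0000

This is the expected (average) value of X.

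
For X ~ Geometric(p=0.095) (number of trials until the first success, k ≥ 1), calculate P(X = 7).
0.052193

We have X ~ Geometric(p=0.095) (number of trials until the first success, k ≥ 1).

For a Geometric distribution, the PMF gives us the probability of each outcome.

Using the PMF formula:
P(X = 7) = 0.052193

Rounded to 4 decimal places: 0.0522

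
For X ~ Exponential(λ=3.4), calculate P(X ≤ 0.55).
0.845876

We have X ~ Exponential(λ=3.4).

The CDF gives us P(X ≤ k).

Using the CDF:
P(X ≤ 0.55) = 0.845876

This means there's approximately a 84.6% chance that X is at most 0.55.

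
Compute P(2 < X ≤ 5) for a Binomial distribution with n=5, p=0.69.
0.823441

We have X ~ Binomial(n=5, p=0.69).

To find P(2 < X ≤ 5), we use:
P(2 < X ≤ 5) = P(X ≤ 5) - P(X ≤ 2)
                 = F(5) - F(2)
                 = 1.000000 - 0.176559
                 = 0.823441

So there's approximately a 82.3% chance that X falls in this range.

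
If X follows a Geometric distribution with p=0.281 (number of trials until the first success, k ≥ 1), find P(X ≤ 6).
0.861843

We have X ~ Geometric(p=0.281) (number of trials until the first success, k ≥ 1).

The CDF gives us P(X ≤ k).

Using the CDF:
P(X ≤ 6) = 0.861843

This means there's approximately a 86.2% chance that X is at most 6.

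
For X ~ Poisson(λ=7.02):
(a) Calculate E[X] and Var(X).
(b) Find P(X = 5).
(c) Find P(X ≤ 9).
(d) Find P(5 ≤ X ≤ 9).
(a) E[X] = 7.0200, Var(X) = 7.0200
(b) P(X = 5) = 0.126986
(c) P(X ≤ 9) = 0.828462
(d) P(5 ≤ X ≤ 9) = 0.657287

We have X ~ Poisson(λ=7.02).

(a) Moments:
E[X] = 7.0200
Var(X) = 7.0200
σ = √Var(X) = 2.6495

(b) Point probability using PMF:
P(X = 5) = 0.126986

(c) Cumulative probability using CDF:
P(X ≤ 9) = F(9) = 0.828462

(d) Range probability:
P(5 ≤ X ≤ 9) = P(X ≤ 9) - P(X ≤ 4)
                   = F(9) - F(4)
                   = 0.828462 - 0.171175
                   = 0.657287

This means approximately 65.7% of outcomes fall in the interval [5, 9].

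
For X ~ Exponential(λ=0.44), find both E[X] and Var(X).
E[X] = 2.2727, Var(X) = 5.1653

We have X ~ Exponential(λ=0.44).

For an Exponential distribution with λ=0.44:

Expected value:
E[X] = 2.2727

Variance:
Var(X) = 5.1653

Standard deviation:
σ = √Var(X) = 2.2727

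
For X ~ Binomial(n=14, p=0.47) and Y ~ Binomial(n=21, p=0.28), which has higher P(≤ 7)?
Y has higher probability (P(Y ≤ 7) = 0.7883 > P(X ≤ 7) = 0.6895)

Compute P(≤ 7) for each distribution:

X ~ Binomial(n=14, p=0.47):
P(X ≤ 7) = 0.6895

Y ~ Binomial(n=21, p=0.28):
P(Y ≤ 7) = 0.7883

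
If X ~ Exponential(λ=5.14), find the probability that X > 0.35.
0.165464

We have X ~ Exponential(λ=5.14).

P(X > 0.35) = 1 - P(X ≤ 0.35)
                = 1 - F(0.35)
                = 1 - 0.834536
                = 0.165464

So there's approximately a 16.5% chance that X exceeds 0.35.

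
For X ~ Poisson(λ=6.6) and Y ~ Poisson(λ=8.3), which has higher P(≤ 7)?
X has higher probability (P(X ≤ 7) = 0.6581 > P(Y ≤ 7) = 0.4119)

Compute P(≤ 7) for each distribution:

X ~ Poisson(λ=6.6):
P(X ≤ 7) = 0.6581

Y ~ Poisson(λ=8.3):
P(Y ≤ 7) = 0.4119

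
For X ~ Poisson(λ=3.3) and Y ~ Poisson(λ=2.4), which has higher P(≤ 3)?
Y has higher probability (P(Y ≤ 3) = 0.7787 > P(X ≤ 3) = 0.5803)

Compute P(≤ 3) for each distribution:

X ~ Poisson(λ=3.3):
P(X ≤ 3) = 0.5803

Y ~ Poisson(λ=2.4):
P(Y ≤ 3) = 0.7787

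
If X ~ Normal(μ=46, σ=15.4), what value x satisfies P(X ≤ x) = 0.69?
53.6361

We have X ~ Normal(μ=46, σ=15.4).

We want to find x such that P(X ≤ x) = 0.69.

This is the 69th percentile, which means 69% of values fall below this point.

Using the inverse CDF (quantile function):
x = F⁻¹(0.69) = 53.6361

Verification: P(X ≤ 53.6361) = 0.69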